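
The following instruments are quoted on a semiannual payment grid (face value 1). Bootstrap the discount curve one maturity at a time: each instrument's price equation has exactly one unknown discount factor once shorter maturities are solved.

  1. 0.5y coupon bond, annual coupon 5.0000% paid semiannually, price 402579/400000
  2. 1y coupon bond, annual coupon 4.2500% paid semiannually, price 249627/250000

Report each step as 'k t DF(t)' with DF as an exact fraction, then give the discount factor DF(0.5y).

1 1/2 9819/10000
2 1 9573/10000
DF(0.5y) = 9819/10000 ≈ 0.981900

step 1 [0.5y] bond c/2=1/40: DF=(402579/400000 − 1/40·(0))/(1+1/40) = 9819/10000 ≈ 0.981900
step 2 [1y] bond c/2=17/800: DF=(249627/250000 − 17/800·(0.981900))/(1+17/800) = 9573/10000 ≈ 0.957300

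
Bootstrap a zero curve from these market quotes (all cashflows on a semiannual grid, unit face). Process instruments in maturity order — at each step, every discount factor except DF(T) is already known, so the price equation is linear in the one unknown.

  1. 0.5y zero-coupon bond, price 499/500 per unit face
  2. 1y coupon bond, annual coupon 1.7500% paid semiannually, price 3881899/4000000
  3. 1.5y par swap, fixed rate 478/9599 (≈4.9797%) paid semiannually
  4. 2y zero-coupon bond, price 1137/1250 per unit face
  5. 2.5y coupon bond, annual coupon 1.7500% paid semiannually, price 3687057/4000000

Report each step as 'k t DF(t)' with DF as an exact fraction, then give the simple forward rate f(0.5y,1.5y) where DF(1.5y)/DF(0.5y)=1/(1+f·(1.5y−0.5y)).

1 1/2 499/500
2 1 4767/5000
3 3/2 9283/10000
4 2 1137/1250
5 5/2 8809/10000
f(0.5y,1.5y) = ((499/500)/(9283/10000) − 1)/(1) = 697/9283 ≈ 7.5083%

step 1 [0.5y] zero: DF = P = 499/500 ≈ 0.998000
step 2 [1y] bond c/2=7/800: DF=(3881899/4000000 − 7/800·(0.998000))/(1+7/800) = 4767/5000 ≈ 0.953400
step 3 [1.5y] swap r/2=239/9599: DF=(1 − 239/9599·(0.998000+0.953400))/(1+239/9599) = 9283/10000 ≈ 0.928300
step 4 [2y] zero: DF = P = 1137/1250 ≈ 0.909600
step 5 [2.5y] bond c/2=7/800: DF=(3687057/4000000 − 7/800·(0.998000+0.953400+0.928300+0.909600))/(1+7/800) = 8809/10000 ≈ 0.880900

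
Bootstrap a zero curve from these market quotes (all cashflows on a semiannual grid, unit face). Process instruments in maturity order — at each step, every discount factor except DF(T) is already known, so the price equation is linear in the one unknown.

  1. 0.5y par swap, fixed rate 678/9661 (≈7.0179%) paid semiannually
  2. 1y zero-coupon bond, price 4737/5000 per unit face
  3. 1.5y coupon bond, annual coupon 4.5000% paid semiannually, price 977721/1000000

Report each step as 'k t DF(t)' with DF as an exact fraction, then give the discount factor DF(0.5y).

1 1/2 9661/10000
2 1 4737/5000
3 3/2 9141/10000
DF(0.5y) = 9661/10000 ≈ 0.966100

step 1 [0.5y] swap r/2=339/9661: DF=(1 − 339/9661·(0))/(1+339/9661) = 9661/10000 ≈ 0.966100
step 2 [1y] zero: DF = P = 4737/5000 ≈ 0.947400
step 3 [1.5y] bond c/2=9/400: DF=(977721/1000000 − 9/400·(0.966100+0.947400))/(1+9/400) = 9141/10000 ≈ 0.914100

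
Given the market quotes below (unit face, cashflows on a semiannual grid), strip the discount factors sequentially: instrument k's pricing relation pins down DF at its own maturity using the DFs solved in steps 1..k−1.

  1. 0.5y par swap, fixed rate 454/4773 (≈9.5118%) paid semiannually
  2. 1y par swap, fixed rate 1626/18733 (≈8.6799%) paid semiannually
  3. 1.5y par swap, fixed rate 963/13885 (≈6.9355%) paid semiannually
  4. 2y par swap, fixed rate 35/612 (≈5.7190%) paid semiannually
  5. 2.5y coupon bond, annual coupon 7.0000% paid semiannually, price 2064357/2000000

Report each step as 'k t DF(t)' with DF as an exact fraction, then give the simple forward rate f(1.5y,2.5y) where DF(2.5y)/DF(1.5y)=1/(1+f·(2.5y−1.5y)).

step 1 [0.5y] swap r/2=227/4773: DF=(1 − 227/4773·(0))/(1+227/4773) = 4773/5000 ≈ 0.954600
step 2 [1y] swap r/2=813/18733: DF=(1 − 813/18733·(0.954600))/(1+813/18733) = 9187/10000 ≈ 0.918700
step 3 [1.5y] swap r/2=963/27770: DF=(1 − 963/27770·(0.954600+0.918700))/(1+963/27770) = 9037/10000 ≈ 0.903700
step 4 [2y] swap r/2=35/1224: DF=(1 − 35/1224·(0.954600+0.918700+0.903700))/(1+35/1224) = 179/200 ≈ 0.895000
step 5 [2.5y] bond c/2=7/200: DF=(2064357/2000000 − 7/200·(0.954600+0.918700+0.903700+0.895000))/(1+7/200) = 8731/10000 ≈ 0.873100

1 1/2 4773/5000
2 1 9187/10000
3 3/2 9037/10000
4 2 179/200
5 5/2 8731/10000
f(1.5y,2.5y) = ((9037/10000)/(8731/10000) − 1)/(1) = 306/8731 ≈ 3.5048%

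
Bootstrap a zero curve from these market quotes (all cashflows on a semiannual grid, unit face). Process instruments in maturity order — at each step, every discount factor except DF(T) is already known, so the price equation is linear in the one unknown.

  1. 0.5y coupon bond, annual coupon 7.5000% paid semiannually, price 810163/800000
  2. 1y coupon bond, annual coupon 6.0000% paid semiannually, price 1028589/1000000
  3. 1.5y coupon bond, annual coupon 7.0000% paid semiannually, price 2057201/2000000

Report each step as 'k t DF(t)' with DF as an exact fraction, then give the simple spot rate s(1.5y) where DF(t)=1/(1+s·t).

1 1/2 9761/10000
2 1 4851/5000
3 3/2 116/125
s(1.5y) = (1/(116/125) − 1)/(3/2) = 3/58 ≈ 5.1724%

step 1 [0.5y] bond c/2=3/80: DF=(810163/800000 − 3/80·(0))/(1+3/80) = 9761/10000 ≈ 0.976100
step 2 [1y] bond c/2=3/100: DF=(1028589/1000000 − 3/100·(0.976100))/(1+3/100) = 4851/5000 ≈ 0.970200
step 3 [1.5y] bond c/2=7/200: DF=(2057201/2000000 − 7/200·(0.976100+0.970200))/(1+7/200) = 116/125 ≈ 0.928000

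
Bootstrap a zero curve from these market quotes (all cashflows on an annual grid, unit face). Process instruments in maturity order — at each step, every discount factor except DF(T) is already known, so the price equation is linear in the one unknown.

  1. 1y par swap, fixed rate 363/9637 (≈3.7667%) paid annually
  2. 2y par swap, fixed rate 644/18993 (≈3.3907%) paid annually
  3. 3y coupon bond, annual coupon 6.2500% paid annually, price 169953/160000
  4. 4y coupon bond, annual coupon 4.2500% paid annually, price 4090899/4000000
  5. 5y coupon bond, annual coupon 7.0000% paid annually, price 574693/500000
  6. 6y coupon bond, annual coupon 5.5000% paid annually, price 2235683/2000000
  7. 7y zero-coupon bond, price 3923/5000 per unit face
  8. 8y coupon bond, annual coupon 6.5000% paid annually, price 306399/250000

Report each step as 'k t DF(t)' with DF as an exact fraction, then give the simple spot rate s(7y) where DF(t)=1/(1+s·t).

1 1 9637/10000
2 2 2339/2500
3 3 111/125
4 4 4337/5000
5 5 8351/10000
6 6 1651/2000
7 7 3923/5000
8 8 1557/2000
s(7y) = (1/(3923/5000) − 1)/(7) = 1077/27461 ≈ 3.9219%

step 1 [1y] swap r/1=363/9637: DF=(1 − 363/9637·(0))/(1+363/9637) = 9637/10000 ≈ 0.963700
step 2 [2y] swap r/1=644/18993: DF=(1 − 644/18993·(0.963700))/(1+644/18993) = 2339/2500 ≈ 0.935600
step 3 [3y] bond c/1=1/16: DF=(169953/160000 − 1/16·(0.963700+0.935600))/(1+1/16) = 111/125 ≈ 0.888000
step 4 [4y] bond c/1=17/400: DF=(4090899/4000000 − 17/400·(0.963700+0.935600+0.888000))/(1+17/400) = 4337/5000 ≈ 0.867400
step 5 [5y] bond c/1=7/100: DF=(574693/500000 − 7/100·(0.963700+0.935600+0.888000+0.867400))/(1+7/100) = 8351/10000 ≈ 0.835100
step 6 [6y] bond c/1=11/200: DF=(2235683/2000000 − 11/200·(0.963700+0.935600+0.888000+0.867400+0.835100))/(1+11/200) = 1651/2000 ≈ 0.825500
step 7 [7y] zero: DF = P = 3923/5000 ≈ 0.784600
step 8 [8y] bond c/1=13/200: DF=(306399/250000 − 13/200·(0.963700+0.935600+0.888000+0.867400+0.835100+0.825500+0.784600))/(1+13/200) = 1557/2000 ≈ 0.778500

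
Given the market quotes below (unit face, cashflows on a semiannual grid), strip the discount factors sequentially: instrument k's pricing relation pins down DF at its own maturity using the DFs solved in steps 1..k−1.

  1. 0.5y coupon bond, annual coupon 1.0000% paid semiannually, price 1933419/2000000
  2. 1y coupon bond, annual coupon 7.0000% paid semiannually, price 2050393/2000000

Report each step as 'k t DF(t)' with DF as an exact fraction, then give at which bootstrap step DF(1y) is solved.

step 1 [0.5y] bond c/2=1/200: DF=(1933419/2000000 − 1/200·(0))/(1+1/200) = 9619/10000 ≈ 0.961900
step 2 [1y] bond c/2=7/200: DF=(2050393/2000000 − 7/200·(0.961900))/(1+7/200) = 479/500 ≈ 0.958000

1 1/2 9619/10000
2 1 479/500
DF(1y) is solved at step 2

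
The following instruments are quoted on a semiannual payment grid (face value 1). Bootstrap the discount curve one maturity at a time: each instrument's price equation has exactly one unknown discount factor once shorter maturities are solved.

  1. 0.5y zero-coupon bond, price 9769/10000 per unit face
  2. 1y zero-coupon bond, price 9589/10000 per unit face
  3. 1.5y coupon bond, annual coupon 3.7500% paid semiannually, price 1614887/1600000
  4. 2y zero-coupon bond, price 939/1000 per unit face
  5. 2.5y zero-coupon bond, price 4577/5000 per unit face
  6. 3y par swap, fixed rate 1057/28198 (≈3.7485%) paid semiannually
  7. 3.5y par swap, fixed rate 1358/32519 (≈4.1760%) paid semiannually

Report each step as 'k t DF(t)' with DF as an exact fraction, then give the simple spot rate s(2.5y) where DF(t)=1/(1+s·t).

step 1 [0.5y] zero: DF = P = 9769/10000 ≈ 0.976900
step 2 [1y] zero: DF = P = 9589/10000 ≈ 0.958900
step 3 [1.5y] bond c/2=3/160: DF=(1614887/1600000 − 3/160·(0.976900+0.958900))/(1+3/160) = 9551/10000 ≈ 0.955100
step 4 [2y] zero: DF = P = 939/1000 ≈ 0.939000
step 5 [2.5y] zero: DF = P = 4577/5000 ≈ 0.915400
step 6 [3y] swap r/2=1057/56396: DF=(1 − 1057/56396·(0.976900+0.958900+0.955100+0.939000+0.915400))/(1+1057/56396) = 8943/10000 ≈ 0.894300
step 7 [3.5y] swap r/2=679/32519: DF=(1 − 679/32519·(0.976900+0.958900+0.955100+0.939000+0.915400+0.894300))/(1+679/32519) = 4321/5000 ≈ 0.864200

1 1/2 9769/10000
2 1 9589/10000
3 3/2 9551/10000
4 2 939/1000
5 5/2 4577/5000
6 3 8943/10000
7 7/2 4321/5000
s(2.5y) = (1/(4577/5000) − 1)/(5/2) = 846/22885 ≈ 3.6967%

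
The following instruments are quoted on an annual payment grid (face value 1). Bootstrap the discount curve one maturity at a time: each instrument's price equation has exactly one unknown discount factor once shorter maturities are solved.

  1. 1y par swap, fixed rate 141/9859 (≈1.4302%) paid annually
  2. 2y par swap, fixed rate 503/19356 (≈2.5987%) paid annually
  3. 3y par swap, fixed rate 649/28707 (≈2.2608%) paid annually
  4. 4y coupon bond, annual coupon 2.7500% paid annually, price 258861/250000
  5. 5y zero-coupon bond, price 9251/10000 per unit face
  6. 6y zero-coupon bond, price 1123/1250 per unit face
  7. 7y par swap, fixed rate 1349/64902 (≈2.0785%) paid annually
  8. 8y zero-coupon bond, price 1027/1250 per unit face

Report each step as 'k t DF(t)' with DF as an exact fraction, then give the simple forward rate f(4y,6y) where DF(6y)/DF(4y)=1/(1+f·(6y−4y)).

1 1 9859/10000
2 2 9497/10000
3 3 9351/10000
4 4 9309/10000
5 5 9251/10000
6 6 1123/1250
7 7 8651/10000
8 8 1027/1250
f(4y,6y) = ((9309/10000)/(1123/1250) − 1)/(2) = 325/17968 ≈ 1.8088%

step 1 [1y] swap r/1=141/9859: DF=(1 − 141/9859·(0))/(1+141/9859) = 9859/10000 ≈ 0.985900
step 2 [2y] swap r/1=503/19356: DF=(1 − 503/19356·(0.985900))/(1+503/19356) = 9497/10000 ≈ 0.949700
step 3 [3y] swap r/1=649/28707: DF=(1 − 649/28707·(0.985900+0.949700))/(1+649/28707) = 9351/10000 ≈ 0.935100
step 4 [4y] bond c/1=11/400: DF=(258861/250000 − 11/400·(0.985900+0.949700+0.935100))/(1+11/400) = 9309/10000 ≈ 0.930900
step 5 [5y] zero: DF = P = 9251/10000 ≈ 0.925100
step 6 [6y] zero: DF = P = 1123/1250 ≈ 0.898400
step 7 [7y] swap r/1=1349/64902: DF=(1 − 1349/64902·(0.985900+0.949700+0.935100+0.930900+0.925100+0.898400))/(1+1349/64902) = 8651/10000 ≈ 0.865100
step 8 [8y] zero: DF = P = 1027/1250 ≈ 0.821600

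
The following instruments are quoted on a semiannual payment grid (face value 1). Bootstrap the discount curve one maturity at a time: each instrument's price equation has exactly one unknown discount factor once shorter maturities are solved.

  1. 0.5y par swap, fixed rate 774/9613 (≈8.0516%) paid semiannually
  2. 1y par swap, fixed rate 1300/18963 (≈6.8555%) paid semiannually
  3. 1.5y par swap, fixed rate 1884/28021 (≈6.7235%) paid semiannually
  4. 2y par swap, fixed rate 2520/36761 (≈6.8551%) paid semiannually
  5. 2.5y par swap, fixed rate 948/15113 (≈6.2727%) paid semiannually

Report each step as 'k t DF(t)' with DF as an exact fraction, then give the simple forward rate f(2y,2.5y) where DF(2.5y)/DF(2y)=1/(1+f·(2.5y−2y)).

step 1 [0.5y] swap r/2=387/9613: DF=(1 − 387/9613·(0))/(1+387/9613) = 9613/10000 ≈ 0.961300
step 2 [1y] swap r/2=650/18963: DF=(1 − 650/18963·(0.961300))/(1+650/18963) = 187/200 ≈ 0.935000
step 3 [1.5y] swap r/2=942/28021: DF=(1 − 942/28021·(0.961300+0.935000))/(1+942/28021) = 4529/5000 ≈ 0.905800
step 4 [2y] swap r/2=1260/36761: DF=(1 − 1260/36761·(0.961300+0.935000+0.905800))/(1+1260/36761) = 437/500 ≈ 0.874000
step 5 [2.5y] swap r/2=474/15113: DF=(1 − 474/15113·(0.961300+0.935000+0.905800+0.874000))/(1+474/15113) = 4289/5000 ≈ 0.857800

1 1/2 9613/10000
2 1 187/200
3 3/2 4529/5000
4 2 437/500
5 5/2 4289/5000
f(2y,2.5y) = ((437/500)/(4289/5000) − 1)/(1/2) = 162/4289 ≈ 3.7771%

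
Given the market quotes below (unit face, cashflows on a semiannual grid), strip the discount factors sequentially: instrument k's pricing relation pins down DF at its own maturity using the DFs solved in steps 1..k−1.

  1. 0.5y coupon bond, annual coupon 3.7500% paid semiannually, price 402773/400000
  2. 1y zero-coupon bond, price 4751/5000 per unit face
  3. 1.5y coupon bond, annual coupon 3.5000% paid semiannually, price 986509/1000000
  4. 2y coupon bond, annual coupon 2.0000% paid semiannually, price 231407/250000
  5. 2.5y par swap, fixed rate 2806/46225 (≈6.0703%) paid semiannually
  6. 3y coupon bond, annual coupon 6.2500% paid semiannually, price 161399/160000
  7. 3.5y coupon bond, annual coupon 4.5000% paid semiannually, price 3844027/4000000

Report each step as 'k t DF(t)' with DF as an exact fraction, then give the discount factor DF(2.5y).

1 1/2 2471/2500
2 1 4751/5000
3 3/2 4681/5000
4 2 111/125
5 5/2 8597/10000
6 3 8381/10000
7 7/2 8197/10000
DF(2.5y) = 8597/10000 ≈ 0.859700

step 1 [0.5y] bond c/2=3/160: DF=(402773/400000 − 3/160·(0))/(1+3/160) = 2471/2500 ≈ 0.988400
step 2 [1y] zero: DF = P = 4751/5000 ≈ 0.950200
step 3 [1.5y] bond c/2=7/400: DF=(986509/1000000 − 7/400·(0.988400+0.950200))/(1+7/400) = 4681/5000 ≈ 0.936200
step 4 [2y] bond c/2=1/100: DF=(231407/250000 − 1/100·(0.988400+0.950200+0.936200))/(1+1/100) = 111/125 ≈ 0.888000
step 5 [2.5y] swap r/2=1403/46225: DF=(1 − 1403/46225·(0.988400+0.950200+0.936200+0.888000))/(1+1403/46225) = 8597/10000 ≈ 0.859700
step 6 [3y] bond c/2=1/32: DF=(161399/160000 − 1/32·(0.988400+0.950200+0.936200+0.888000+0.859700))/(1+1/32) = 8381/10000 ≈ 0.838100
step 7 [3.5y] bond c/2=9/400: DF=(3844027/4000000 − 9/400·(0.988400+0.950200+0.936200+0.888000+0.859700+0.838100))/(1+9/400) = 8197/10000 ≈ 0.819700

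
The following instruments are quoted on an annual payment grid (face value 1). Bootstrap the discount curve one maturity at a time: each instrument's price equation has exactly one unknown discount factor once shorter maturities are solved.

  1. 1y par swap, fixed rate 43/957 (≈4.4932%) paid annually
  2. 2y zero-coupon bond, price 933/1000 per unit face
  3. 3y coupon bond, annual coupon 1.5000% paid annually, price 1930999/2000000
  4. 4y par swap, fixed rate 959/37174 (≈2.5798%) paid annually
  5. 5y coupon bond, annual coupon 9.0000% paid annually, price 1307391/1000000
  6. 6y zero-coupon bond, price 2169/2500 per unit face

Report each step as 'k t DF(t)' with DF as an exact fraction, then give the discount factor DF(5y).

step 1 [1y] swap r/1=43/957: DF=(1 − 43/957·(0))/(1+43/957) = 957/1000 ≈ 0.957000
step 2 [2y] zero: DF = P = 933/1000 ≈ 0.933000
step 3 [3y] bond c/1=3/200: DF=(1930999/2000000 − 3/200·(0.957000+0.933000))/(1+3/200) = 9233/10000 ≈ 0.923300
step 4 [4y] swap r/1=959/37174: DF=(1 − 959/37174·(0.957000+0.933000+0.923300))/(1+959/37174) = 9041/10000 ≈ 0.904100
step 5 [5y] bond c/1=9/100: DF=(1307391/1000000 − 9/100·(0.957000+0.933000+0.923300+0.904100))/(1+9/100) = 357/400 ≈ 0.892500
step 6 [6y] zero: DF = P = 2169/2500 ≈ 0.867600

1 1 957/1000
2 2 933/1000
3 3 9233/10000
4 4 9041/10000
5 5 357/400
6 6 2169/2500
DF(5y) = 357/400 ≈ 0.892500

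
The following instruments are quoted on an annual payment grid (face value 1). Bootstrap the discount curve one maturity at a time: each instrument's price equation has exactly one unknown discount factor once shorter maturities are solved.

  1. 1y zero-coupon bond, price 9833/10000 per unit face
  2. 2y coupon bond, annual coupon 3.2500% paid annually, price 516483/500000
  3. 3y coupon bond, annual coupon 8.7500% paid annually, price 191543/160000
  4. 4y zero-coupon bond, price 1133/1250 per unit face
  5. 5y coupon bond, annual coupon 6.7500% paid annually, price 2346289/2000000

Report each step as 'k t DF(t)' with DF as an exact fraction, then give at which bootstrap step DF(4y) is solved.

1 1 9833/10000
2 2 1939/2000
3 3 9437/10000
4 4 1133/1250
5 5 1717/2000
DF(4y) is solved at step 4

step 1 [1y] zero: DF = P = 9833/10000 ≈ 0.983300
step 2 [2y] bond c/1=13/400: DF=(516483/500000 − 13/400·(0.983300))/(1+13/400) = 1939/2000 ≈ 0.969500
step 3 [3y] bond c/1=7/80: DF=(191543/160000 − 7/80·(0.983300+0.969500))/(1+7/80) = 9437/10000 ≈ 0.943700
step 4 [4y] zero: DF = P = 1133/1250 ≈ 0.906400
step 5 [5y] bond c/1=27/400: DF=(2346289/2000000 − 27/400·(0.983300+0.969500+0.943700+0.906400))/(1+27/400) = 1717/2000 ≈ 0.858500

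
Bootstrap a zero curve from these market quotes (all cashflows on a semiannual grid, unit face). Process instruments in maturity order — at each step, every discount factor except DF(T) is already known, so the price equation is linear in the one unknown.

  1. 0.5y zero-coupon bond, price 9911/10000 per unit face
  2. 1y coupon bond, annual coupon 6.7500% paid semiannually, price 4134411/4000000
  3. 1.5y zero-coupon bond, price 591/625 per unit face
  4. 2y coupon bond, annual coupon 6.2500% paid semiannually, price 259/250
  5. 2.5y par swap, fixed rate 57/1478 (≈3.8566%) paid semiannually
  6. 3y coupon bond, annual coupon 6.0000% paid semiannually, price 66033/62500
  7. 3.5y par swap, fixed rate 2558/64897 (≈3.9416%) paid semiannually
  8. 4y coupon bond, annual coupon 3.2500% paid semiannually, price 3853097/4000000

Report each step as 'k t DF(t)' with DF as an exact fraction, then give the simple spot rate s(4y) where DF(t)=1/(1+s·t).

step 1 [0.5y] zero: DF = P = 9911/10000 ≈ 0.991100
step 2 [1y] bond c/2=27/800: DF=(4134411/4000000 − 27/800·(0.991100))/(1+27/800) = 387/400 ≈ 0.967500
step 3 [1.5y] zero: DF = P = 591/625 ≈ 0.945600
step 4 [2y] bond c/2=1/32: DF=(259/250 − 1/32·(0.991100+0.967500+0.945600))/(1+1/32) = 4583/5000 ≈ 0.916600
step 5 [2.5y] swap r/2=57/2956: DF=(1 − 57/2956·(0.991100+0.967500+0.945600+0.916600))/(1+57/2956) = 568/625 ≈ 0.908800
step 6 [3y] bond c/2=3/100: DF=(66033/62500 − 3/100·(0.991100+0.967500+0.945600+0.916600+0.908800))/(1+3/100) = 111/125 ≈ 0.888000
step 7 [3.5y] swap r/2=1279/64897: DF=(1 − 1279/64897·(0.991100+0.967500+0.945600+0.916600+0.908800+0.888000))/(1+1279/64897) = 8721/10000 ≈ 0.872100
step 8 [4y] bond c/2=13/800: DF=(3853097/4000000 − 13/800·(0.991100+0.967500+0.945600+0.916600+0.908800+0.888000+0.872100))/(1+13/800) = 8441/10000 ≈ 0.844100

1 1/2 9911/10000
2 1 387/400
3 3/2 591/625
4 2 4583/5000
5 5/2 568/625
6 3 111/125
7 7/2 8721/10000
8 4 8441/10000
s(4y) = (1/(8441/10000) − 1)/(4) = 1559/33764 ≈ 4.6173%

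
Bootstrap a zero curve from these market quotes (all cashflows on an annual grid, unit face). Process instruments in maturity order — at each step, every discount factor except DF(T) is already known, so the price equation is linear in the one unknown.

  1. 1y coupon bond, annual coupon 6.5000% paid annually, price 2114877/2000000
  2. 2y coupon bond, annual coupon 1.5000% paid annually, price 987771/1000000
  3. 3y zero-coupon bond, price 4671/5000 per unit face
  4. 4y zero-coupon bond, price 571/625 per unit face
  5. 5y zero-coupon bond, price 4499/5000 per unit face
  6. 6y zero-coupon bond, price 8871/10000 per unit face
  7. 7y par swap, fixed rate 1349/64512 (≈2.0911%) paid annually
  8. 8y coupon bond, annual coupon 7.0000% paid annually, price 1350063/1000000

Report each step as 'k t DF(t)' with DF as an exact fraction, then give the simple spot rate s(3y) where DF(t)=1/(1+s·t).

step 1 [1y] bond c/1=13/200: DF=(2114877/2000000 − 13/200·(0))/(1+13/200) = 9929/10000 ≈ 0.992900
step 2 [2y] bond c/1=3/200: DF=(987771/1000000 − 3/200·(0.992900))/(1+3/200) = 1917/2000 ≈ 0.958500
step 3 [3y] zero: DF = P = 4671/5000 ≈ 0.934200
step 4 [4y] zero: DF = P = 571/625 ≈ 0.913600
step 5 [5y] zero: DF = P = 4499/5000 ≈ 0.899800
step 6 [6y] zero: DF = P = 8871/10000 ≈ 0.887100
step 7 [7y] swap r/1=1349/64512: DF=(1 − 1349/64512·(0.992900+0.958500+0.934200+0.913600+0.899800+0.887100))/(1+1349/64512) = 8651/10000 ≈ 0.865100
step 8 [8y] bond c/1=7/100: DF=(1350063/1000000 − 7/100·(0.992900+0.958500+0.934200+0.913600+0.899800+0.887100+0.865100))/(1+7/100) = 8397/10000 ≈ 0.839700

1 1 9929/10000
2 2 1917/2000
3 3 4671/5000
4 4 571/625
5 5 4499/5000
6 6 8871/10000
7 7 8651/10000
8 8 8397/10000
s(3y) = (1/(4671/5000) − 1)/(3) = 329/14013 ≈ 2.3478%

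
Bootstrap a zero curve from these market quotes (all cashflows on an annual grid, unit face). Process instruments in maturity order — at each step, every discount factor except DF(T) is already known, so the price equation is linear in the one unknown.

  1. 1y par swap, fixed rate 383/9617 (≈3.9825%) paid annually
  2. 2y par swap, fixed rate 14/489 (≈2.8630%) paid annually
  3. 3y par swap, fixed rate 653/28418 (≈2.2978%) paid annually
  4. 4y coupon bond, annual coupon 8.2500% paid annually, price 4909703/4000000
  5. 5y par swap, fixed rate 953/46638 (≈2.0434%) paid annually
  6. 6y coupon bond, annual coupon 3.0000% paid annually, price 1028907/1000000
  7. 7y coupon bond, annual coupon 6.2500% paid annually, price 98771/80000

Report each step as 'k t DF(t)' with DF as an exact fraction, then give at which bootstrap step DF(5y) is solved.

step 1 [1y] swap r/1=383/9617: DF=(1 − 383/9617·(0))/(1+383/9617) = 9617/10000 ≈ 0.961700
step 2 [2y] swap r/1=14/489: DF=(1 − 14/489·(0.961700))/(1+14/489) = 4727/5000 ≈ 0.945400
step 3 [3y] swap r/1=653/28418: DF=(1 − 653/28418·(0.961700+0.945400))/(1+653/28418) = 9347/10000 ≈ 0.934700
step 4 [4y] bond c/1=33/400: DF=(4909703/4000000 − 33/400·(0.961700+0.945400+0.934700))/(1+33/400) = 9173/10000 ≈ 0.917300
step 5 [5y] swap r/1=953/46638: DF=(1 − 953/46638·(0.961700+0.945400+0.934700+0.917300))/(1+953/46638) = 9047/10000 ≈ 0.904700
step 6 [6y] bond c/1=3/100: DF=(1028907/1000000 − 3/100·(0.961700+0.945400+0.934700+0.917300+0.904700))/(1+3/100) = 8631/10000 ≈ 0.863100
step 7 [7y] bond c/1=1/16: DF=(98771/80000 − 1/16·(0.961700+0.945400+0.934700+0.917300+0.904700+0.863100))/(1+1/16) = 8369/10000 ≈ 0.836900

1 1 9617/10000
2 2 4727/5000
3 3 9347/10000
4 4 9173/10000
5 5 9047/10000
6 6 8631/10000
7 7 8369/10000
DF(5y) is solved at step 5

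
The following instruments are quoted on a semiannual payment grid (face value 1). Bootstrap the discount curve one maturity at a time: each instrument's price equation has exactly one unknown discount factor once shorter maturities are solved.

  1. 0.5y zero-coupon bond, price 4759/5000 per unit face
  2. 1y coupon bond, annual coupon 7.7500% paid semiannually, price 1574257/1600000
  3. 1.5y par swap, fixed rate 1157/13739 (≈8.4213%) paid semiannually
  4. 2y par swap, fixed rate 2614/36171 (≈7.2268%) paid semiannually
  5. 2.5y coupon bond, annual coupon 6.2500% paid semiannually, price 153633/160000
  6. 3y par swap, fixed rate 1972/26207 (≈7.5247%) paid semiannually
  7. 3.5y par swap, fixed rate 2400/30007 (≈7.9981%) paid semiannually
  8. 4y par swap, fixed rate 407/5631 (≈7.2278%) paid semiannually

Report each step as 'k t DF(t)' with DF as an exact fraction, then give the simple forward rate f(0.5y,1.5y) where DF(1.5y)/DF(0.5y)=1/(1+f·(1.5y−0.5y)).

step 1 [0.5y] zero: DF = P = 4759/5000 ≈ 0.951800
step 2 [1y] bond c/2=31/800: DF=(1574257/1600000 − 31/800·(0.951800))/(1+31/800) = 9117/10000 ≈ 0.911700
step 3 [1.5y] swap r/2=1157/27478: DF=(1 − 1157/27478·(0.951800+0.911700))/(1+1157/27478) = 8843/10000 ≈ 0.884300
step 4 [2y] swap r/2=1307/36171: DF=(1 − 1307/36171·(0.951800+0.911700+0.884300))/(1+1307/36171) = 8693/10000 ≈ 0.869300
step 5 [2.5y] bond c/2=1/32: DF=(153633/160000 − 1/32·(0.951800+0.911700+0.884300+0.869300))/(1+1/32) = 1643/2000 ≈ 0.821500
step 6 [3y] swap r/2=986/26207: DF=(1 − 986/26207·(0.951800+0.911700+0.884300+0.869300+0.821500))/(1+986/26207) = 2007/2500 ≈ 0.802800
step 7 [3.5y] swap r/2=1200/30007: DF=(1 − 1200/30007·(0.951800+0.911700+0.884300+0.869300+0.821500+0.802800))/(1+1200/30007) = 19/25 ≈ 0.760000
step 8 [4y] swap r/2=407/11262: DF=(1 − 407/11262·(0.951800+0.911700+0.884300+0.869300+0.821500+0.802800+0.760000))/(1+407/11262) = 3779/5000 ≈ 0.755800

1 1/2 4759/5000
2 1 9117/10000
3 3/2 8843/10000
4 2 8693/10000
5 5/2 1643/2000
6 3 2007/2500
7 7/2 19/25
8 4 3779/5000
f(0.5y,1.5y) = ((4759/5000)/(8843/10000) − 1)/(1) = 675/8843 ≈ 7.6332%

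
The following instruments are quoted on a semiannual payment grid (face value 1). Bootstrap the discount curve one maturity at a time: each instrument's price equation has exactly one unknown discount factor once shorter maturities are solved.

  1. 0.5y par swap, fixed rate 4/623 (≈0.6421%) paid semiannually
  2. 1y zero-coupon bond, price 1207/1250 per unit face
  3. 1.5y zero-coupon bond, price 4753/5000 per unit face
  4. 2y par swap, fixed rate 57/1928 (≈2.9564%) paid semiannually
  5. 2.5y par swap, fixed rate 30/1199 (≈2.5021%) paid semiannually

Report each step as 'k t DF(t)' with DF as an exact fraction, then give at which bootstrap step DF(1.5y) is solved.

step 1 [0.5y] swap r/2=2/623: DF=(1 − 2/623·(0))/(1+2/623) = 623/625 ≈ 0.996800
step 2 [1y] zero: DF = P = 1207/1250 ≈ 0.965600
step 3 [1.5y] zero: DF = P = 4753/5000 ≈ 0.950600
step 4 [2y] swap r/2=57/3856: DF=(1 − 57/3856·(0.996800+0.965600+0.950600))/(1+57/3856) = 943/1000 ≈ 0.943000
step 5 [2.5y] swap r/2=15/1199: DF=(1 − 15/1199·(0.996800+0.965600+0.950600+0.943000))/(1+15/1199) = 47/50 ≈ 0.940000

1 1/2 623/625
2 1 1207/1250
3 3/2 4753/5000
4 2 943/1000
5 5/2 47/50
DF(1.5y) is solved at step 3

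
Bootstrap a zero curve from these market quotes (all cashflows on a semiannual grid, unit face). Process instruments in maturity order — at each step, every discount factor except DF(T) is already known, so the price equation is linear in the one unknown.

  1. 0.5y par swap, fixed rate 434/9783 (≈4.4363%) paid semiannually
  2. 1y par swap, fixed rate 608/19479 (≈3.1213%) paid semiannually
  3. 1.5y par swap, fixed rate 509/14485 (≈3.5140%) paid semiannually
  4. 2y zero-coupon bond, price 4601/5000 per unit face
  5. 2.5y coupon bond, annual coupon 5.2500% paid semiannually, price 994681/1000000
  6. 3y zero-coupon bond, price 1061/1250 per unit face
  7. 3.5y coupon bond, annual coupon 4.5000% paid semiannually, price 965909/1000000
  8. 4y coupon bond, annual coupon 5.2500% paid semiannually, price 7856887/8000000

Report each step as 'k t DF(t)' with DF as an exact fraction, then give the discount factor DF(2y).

1 1/2 9783/10000
2 1 606/625
3 3/2 9491/10000
4 2 4601/5000
5 5/2 2179/2500
6 3 1061/1250
7 7/2 2057/2500
8 4 7943/10000
DF(2y) = 4601/5000 ≈ 0.920200

step 1 [0.5y] swap r/2=217/9783: DF=(1 − 217/9783·(0))/(1+217/9783) = 9783/10000 ≈ 0.978300
step 2 [1y] swap r/2=304/19479: DF=(1 − 304/19479·(0.978300))/(1+304/19479) = 606/625 ≈ 0.969600
step 3 [1.5y] swap r/2=509/28970: DF=(1 − 509/28970·(0.978300+0.969600))/(1+509/28970) = 9491/10000 ≈ 0.949100
step 4 [2y] zero: DF = P = 4601/5000 ≈ 0.920200
step 5 [2.5y] bond c/2=21/800: DF=(994681/1000000 − 21/800·(0.978300+0.969600+0.949100+0.920200))/(1+21/800) = 2179/2500 ≈ 0.871600
step 6 [3y] zero: DF = P = 1061/1250 ≈ 0.848800
step 7 [3.5y] bond c/2=9/400: DF=(965909/1000000 − 9/400·(0.978300+0.969600+0.949100+0.920200+0.871600+0.848800))/(1+9/400) = 2057/2500 ≈ 0.822800
step 8 [4y] bond c/2=21/800: DF=(7856887/8000000 − 21/800·(0.978300+0.969600+0.949100+0.920200+0.871600+0.848800+0.822800))/(1+21/800) = 7943/10000 ≈ 0.794300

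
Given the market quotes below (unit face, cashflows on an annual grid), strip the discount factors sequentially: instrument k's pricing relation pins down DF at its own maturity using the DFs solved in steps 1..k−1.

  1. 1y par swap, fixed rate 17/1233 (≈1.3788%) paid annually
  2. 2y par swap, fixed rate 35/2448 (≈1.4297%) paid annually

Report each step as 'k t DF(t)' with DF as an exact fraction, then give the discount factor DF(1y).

1 1 1233/1250
2 2 243/250
DF(1y) = 1233/1250 ≈ 0.986400

step 1 [1y] swap r/1=17/1233: DF=(1 − 17/1233·(0))/(1+17/1233) = 1233/1250 ≈ 0.986400
step 2 [2y] swap r/1=35/2448: DF=(1 − 35/2448·(0.986400))/(1+35/2448) = 243/250 ≈ 0.972000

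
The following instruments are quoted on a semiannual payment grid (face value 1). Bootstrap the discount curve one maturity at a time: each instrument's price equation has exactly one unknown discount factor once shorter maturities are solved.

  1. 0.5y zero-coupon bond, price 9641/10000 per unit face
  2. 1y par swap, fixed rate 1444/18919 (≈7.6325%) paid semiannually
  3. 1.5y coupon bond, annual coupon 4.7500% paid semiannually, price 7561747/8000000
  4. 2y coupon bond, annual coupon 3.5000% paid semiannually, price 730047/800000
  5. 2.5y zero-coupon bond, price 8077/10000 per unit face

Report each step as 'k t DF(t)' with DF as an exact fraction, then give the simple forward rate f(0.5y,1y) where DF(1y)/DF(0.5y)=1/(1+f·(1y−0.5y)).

1 1/2 9641/10000
2 1 4639/5000
3 3/2 4397/5000
4 2 2123/2500
5 5/2 8077/10000
f(0.5y,1y) = ((9641/10000)/(4639/5000) − 1)/(1/2) = 363/4639 ≈ 7.8250%

step 1 [0.5y] zero: DF = P = 9641/10000 ≈ 0.964100
step 2 [1y] swap r/2=722/18919: DF=(1 − 722/18919·(0.964100))/(1+722/18919) = 4639/5000 ≈ 0.927800
step 3 [1.5y] bond c/2=19/800: DF=(7561747/8000000 − 19/800·(0.964100+0.927800))/(1+19/800) = 4397/5000 ≈ 0.879400
step 4 [2y] bond c/2=7/400: DF=(730047/800000 − 7/400·(0.964100+0.927800+0.879400))/(1+7/400) = 2123/2500 ≈ 0.849200
step 5 [2.5y] zero: DF = P = 8077/10000 ≈ 0.807700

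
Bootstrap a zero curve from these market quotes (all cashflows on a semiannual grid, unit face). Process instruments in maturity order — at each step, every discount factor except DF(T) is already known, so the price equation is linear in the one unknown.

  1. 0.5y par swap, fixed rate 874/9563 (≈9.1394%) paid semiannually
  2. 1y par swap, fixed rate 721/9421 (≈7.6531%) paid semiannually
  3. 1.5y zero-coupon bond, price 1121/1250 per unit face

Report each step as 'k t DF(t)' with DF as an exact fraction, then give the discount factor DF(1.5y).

1 1/2 9563/10000
2 1 9279/10000
3 3/2 1121/1250
DF(1.5y) = 1121/1250 ≈ 0.896800

step 1 [0.5y] swap r/2=437/9563: DF=(1 − 437/9563·(0))/(1+437/9563) = 9563/10000 ≈ 0.956300
step 2 [1y] swap r/2=721/18842: DF=(1 − 721/18842·(0.956300))/(1+721/18842) = 9279/10000 ≈ 0.927900
step 3 [1.5y] zero: DF = P = 1121/1250 ≈ 0.896800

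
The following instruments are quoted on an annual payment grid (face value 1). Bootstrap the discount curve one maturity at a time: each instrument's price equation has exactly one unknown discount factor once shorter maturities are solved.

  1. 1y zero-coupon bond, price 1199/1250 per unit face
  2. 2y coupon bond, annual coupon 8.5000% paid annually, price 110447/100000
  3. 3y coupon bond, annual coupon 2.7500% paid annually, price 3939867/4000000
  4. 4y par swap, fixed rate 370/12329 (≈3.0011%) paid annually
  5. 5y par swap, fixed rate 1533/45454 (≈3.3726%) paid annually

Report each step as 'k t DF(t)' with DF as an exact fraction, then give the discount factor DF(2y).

1 1 1199/1250
2 2 2357/2500
3 3 9077/10000
4 4 889/1000
5 5 8467/10000
DF(2y) = 2357/2500 ≈ 0.942800

step 1 [1y] zero: DF = P = 1199/1250 ≈ 0.959200
step 2 [2y] bond c/1=17/200: DF=(110447/100000 − 17/200·(0.959200))/(1+17/200) = 2357/2500 ≈ 0.942800
step 3 [3y] bond c/1=11/400: DF=(3939867/4000000 − 11/400·(0.959200+0.942800))/(1+11/400) = 9077/10000 ≈ 0.907700
step 4 [4y] swap r/1=370/12329: DF=(1 − 370/12329·(0.959200+0.942800+0.907700))/(1+370/12329) = 889/1000 ≈ 0.889000
step 5 [5y] swap r/1=1533/45454: DF=(1 − 1533/45454·(0.959200+0.942800+0.907700+0.889000))/(1+1533/45454) = 8467/10000 ≈ 0.846700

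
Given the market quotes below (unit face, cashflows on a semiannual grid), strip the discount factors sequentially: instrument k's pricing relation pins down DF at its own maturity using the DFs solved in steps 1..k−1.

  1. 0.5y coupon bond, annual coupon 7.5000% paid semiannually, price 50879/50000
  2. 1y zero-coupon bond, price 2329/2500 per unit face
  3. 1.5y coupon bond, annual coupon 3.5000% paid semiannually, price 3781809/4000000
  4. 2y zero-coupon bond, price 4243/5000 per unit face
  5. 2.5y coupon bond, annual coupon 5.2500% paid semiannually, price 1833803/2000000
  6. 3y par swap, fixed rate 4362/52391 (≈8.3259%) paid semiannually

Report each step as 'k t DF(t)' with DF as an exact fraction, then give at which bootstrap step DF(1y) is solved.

step 1 [0.5y] bond c/2=3/80: DF=(50879/50000 − 3/80·(0))/(1+3/80) = 613/625 ≈ 0.980800
step 2 [1y] zero: DF = P = 2329/2500 ≈ 0.931600
step 3 [1.5y] bond c/2=7/400: DF=(3781809/4000000 − 7/400·(0.980800+0.931600))/(1+7/400) = 8963/10000 ≈ 0.896300
step 4 [2y] zero: DF = P = 4243/5000 ≈ 0.848600
step 5 [2.5y] bond c/2=21/800: DF=(1833803/2000000 − 21/800·(0.980800+0.931600+0.896300+0.848600))/(1+21/800) = 7999/10000 ≈ 0.799900
step 6 [3y] swap r/2=2181/52391: DF=(1 − 2181/52391·(0.980800+0.931600+0.896300+0.848600+0.799900))/(1+2181/52391) = 7819/10000 ≈ 0.781900

1 1/2 613/625
2 1 2329/2500
3 3/2 8963/10000
4 2 4243/5000
5 5/2 7999/10000
6 3 7819/10000
DF(1y) is solved at step 2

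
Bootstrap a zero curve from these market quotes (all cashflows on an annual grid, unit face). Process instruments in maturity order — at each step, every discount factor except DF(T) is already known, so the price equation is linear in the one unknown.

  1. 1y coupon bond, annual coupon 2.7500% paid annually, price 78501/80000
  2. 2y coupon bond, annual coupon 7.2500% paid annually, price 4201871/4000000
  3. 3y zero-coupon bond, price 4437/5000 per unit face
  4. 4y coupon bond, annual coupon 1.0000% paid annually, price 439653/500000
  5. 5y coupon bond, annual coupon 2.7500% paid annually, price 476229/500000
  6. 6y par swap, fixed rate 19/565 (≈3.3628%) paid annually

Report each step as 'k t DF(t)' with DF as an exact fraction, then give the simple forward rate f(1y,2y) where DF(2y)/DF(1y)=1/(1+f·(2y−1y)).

1 1 191/200
2 2 9149/10000
3 3 4437/5000
4 4 8433/10000
5 5 4153/5000
6 6 8233/10000
f(1y,2y) = ((191/200)/(9149/10000) − 1)/(1) = 401/9149 ≈ 4.3830%

step 1 [1y] bond c/1=11/400: DF=(78501/80000 − 11/400·(0))/(1+11/400) = 191/200 ≈ 0.955000
step 2 [2y] bond c/1=29/400: DF=(4201871/4000000 − 29/400·(0.955000))/(1+29/400) = 9149/10000 ≈ 0.914900
step 3 [3y] zero: DF = P = 4437/5000 ≈ 0.887400
step 4 [4y] bond c/1=1/100: DF=(439653/500000 − 1/100·(0.955000+0.914900+0.887400))/(1+1/100) = 8433/10000 ≈ 0.843300
step 5 [5y] bond c/1=11/400: DF=(476229/500000 − 11/400·(0.955000+0.914900+0.887400+0.843300))/(1+11/400) = 4153/5000 ≈ 0.830600
step 6 [6y] swap r/1=19/565: DF=(1 − 19/565·(0.955000+0.914900+0.887400+0.843300+0.830600))/(1+19/565) = 8233/10000 ≈ 0.823300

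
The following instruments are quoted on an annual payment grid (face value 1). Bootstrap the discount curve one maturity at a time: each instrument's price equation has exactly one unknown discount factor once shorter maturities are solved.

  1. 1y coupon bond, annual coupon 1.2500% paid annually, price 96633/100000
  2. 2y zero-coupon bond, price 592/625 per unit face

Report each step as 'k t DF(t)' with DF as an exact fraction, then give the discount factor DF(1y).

1 1 1193/1250
2 2 592/625
DF(1y) = 1193/1250 ≈ 0.954400

step 1 [1y] bond c/1=1/80: DF=(96633/100000 − 1/80·(0))/(1+1/80) = 1193/1250 ≈ 0.954400
step 2 [2y] zero: DF = P = 592/625 ≈ 0.947200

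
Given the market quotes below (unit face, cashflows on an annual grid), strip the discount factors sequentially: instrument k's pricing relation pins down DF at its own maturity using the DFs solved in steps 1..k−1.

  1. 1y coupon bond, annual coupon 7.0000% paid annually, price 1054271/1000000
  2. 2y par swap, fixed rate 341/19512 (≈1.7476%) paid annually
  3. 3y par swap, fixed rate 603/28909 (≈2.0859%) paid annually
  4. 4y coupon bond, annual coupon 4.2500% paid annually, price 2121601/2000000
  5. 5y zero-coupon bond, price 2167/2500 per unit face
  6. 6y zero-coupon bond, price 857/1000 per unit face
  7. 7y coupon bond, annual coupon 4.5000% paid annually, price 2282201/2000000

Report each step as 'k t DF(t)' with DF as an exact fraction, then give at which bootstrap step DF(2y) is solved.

step 1 [1y] bond c/1=7/100: DF=(1054271/1000000 − 7/100·(0))/(1+7/100) = 9853/10000 ≈ 0.985300
step 2 [2y] swap r/1=341/19512: DF=(1 − 341/19512·(0.985300))/(1+341/19512) = 9659/10000 ≈ 0.965900
step 3 [3y] swap r/1=603/28909: DF=(1 − 603/28909·(0.985300+0.965900))/(1+603/28909) = 9397/10000 ≈ 0.939700
step 4 [4y] bond c/1=17/400: DF=(2121601/2000000 − 17/400·(0.985300+0.965900+0.939700))/(1+17/400) = 8997/10000 ≈ 0.899700
step 5 [5y] zero: DF = P = 2167/2500 ≈ 0.866800
step 6 [6y] zero: DF = P = 857/1000 ≈ 0.857000
step 7 [7y] bond c/1=9/200: DF=(2282201/2000000 − 9/200·(0.985300+0.965900+0.939700+0.899700+0.866800+0.857000))/(1+9/200) = 1709/2000 ≈ 0.854500

1 1 9853/10000
2 2 9659/10000
3 3 9397/10000
4 4 8997/10000
5 5 2167/2500
6 6 857/1000
7 7 1709/2000
DF(2y) is solved at step 2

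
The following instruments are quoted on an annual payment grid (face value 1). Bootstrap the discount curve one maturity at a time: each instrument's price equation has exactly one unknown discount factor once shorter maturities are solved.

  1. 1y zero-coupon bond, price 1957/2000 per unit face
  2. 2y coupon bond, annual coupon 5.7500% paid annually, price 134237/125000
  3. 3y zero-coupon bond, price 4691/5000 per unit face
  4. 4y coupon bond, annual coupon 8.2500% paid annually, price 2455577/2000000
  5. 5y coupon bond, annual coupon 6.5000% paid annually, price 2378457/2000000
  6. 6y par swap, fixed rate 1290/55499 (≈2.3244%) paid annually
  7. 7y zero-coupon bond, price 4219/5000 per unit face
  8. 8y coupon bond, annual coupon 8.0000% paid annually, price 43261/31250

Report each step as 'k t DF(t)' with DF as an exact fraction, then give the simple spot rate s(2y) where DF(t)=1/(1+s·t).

1 1 1957/2000
2 2 9623/10000
3 3 4691/5000
4 4 2287/2500
5 5 8851/10000
6 6 871/1000
7 7 4219/5000
8 8 4041/5000
s(2y) = (1/(9623/10000) − 1)/(2) = 377/19246 ≈ 1.9588%

step 1 [1y] zero: DF = P = 1957/2000 ≈ 0.978500
step 2 [2y] bond c/1=23/400: DF=(134237/125000 − 23/400·(0.978500))/(1+23/400) = 9623/10000 ≈ 0.962300
step 3 [3y] zero: DF = P = 4691/5000 ≈ 0.938200
step 4 [4y] bond c/1=33/400: DF=(2455577/2000000 − 33/400·(0.978500+0.962300+0.938200))/(1+33/400) = 2287/2500 ≈ 0.914800
step 5 [5y] bond c/1=13/200: DF=(2378457/2000000 − 13/200·(0.978500+0.962300+0.938200+0.914800))/(1+13/200) = 8851/10000 ≈ 0.885100
step 6 [6y] swap r/1=1290/55499: DF=(1 − 1290/55499·(0.978500+0.962300+0.938200+0.914800+0.885100))/(1+1290/55499) = 871/1000 ≈ 0.871000
step 7 [7y] zero: DF = P = 4219/5000 ≈ 0.843800
step 8 [8y] bond c/1=2/25: DF=(43261/31250 − 2/25·(0.978500+0.962300+0.938200+0.914800+0.885100+0.871000+0.843800))/(1+2/25) = 4041/5000 ≈ 0.808200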